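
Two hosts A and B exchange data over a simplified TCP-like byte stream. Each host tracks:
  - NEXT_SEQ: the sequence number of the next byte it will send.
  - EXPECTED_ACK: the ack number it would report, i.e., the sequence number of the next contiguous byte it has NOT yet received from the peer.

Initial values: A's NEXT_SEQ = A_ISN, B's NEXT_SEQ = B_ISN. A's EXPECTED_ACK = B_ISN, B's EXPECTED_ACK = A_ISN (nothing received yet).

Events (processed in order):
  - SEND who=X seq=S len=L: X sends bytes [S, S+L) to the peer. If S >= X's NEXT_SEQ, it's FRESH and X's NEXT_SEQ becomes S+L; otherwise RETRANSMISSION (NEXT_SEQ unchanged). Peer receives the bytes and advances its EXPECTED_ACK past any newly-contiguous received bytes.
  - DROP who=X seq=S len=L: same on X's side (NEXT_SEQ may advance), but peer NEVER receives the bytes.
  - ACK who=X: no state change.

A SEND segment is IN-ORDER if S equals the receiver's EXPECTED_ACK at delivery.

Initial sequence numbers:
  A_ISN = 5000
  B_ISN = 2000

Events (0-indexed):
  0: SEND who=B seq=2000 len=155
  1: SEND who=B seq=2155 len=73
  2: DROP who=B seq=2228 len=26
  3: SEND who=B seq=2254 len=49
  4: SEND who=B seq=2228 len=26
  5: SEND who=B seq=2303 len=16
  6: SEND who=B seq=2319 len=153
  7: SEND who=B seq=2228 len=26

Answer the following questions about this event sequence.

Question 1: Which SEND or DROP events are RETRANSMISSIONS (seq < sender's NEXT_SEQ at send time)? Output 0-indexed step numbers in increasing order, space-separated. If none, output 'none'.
Answer: 4 7

Derivation:
Step 0: SEND seq=2000 -> fresh
Step 1: SEND seq=2155 -> fresh
Step 2: DROP seq=2228 -> fresh
Step 3: SEND seq=2254 -> fresh
Step 4: SEND seq=2228 -> retransmit
Step 5: SEND seq=2303 -> fresh
Step 6: SEND seq=2319 -> fresh
Step 7: SEND seq=2228 -> retransmit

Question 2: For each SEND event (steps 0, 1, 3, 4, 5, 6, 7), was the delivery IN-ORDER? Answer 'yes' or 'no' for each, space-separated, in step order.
Answer: yes yes no yes yes yes no

Derivation:
Step 0: SEND seq=2000 -> in-order
Step 1: SEND seq=2155 -> in-order
Step 3: SEND seq=2254 -> out-of-order
Step 4: SEND seq=2228 -> in-order
Step 5: SEND seq=2303 -> in-order
Step 6: SEND seq=2319 -> in-order
Step 7: SEND seq=2228 -> out-of-order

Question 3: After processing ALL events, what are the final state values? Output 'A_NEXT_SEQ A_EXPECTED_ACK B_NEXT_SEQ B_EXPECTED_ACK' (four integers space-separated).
After event 0: A_seq=5000 A_ack=2155 B_seq=2155 B_ack=5000
After event 1: A_seq=5000 A_ack=2228 B_seq=2228 B_ack=5000
After event 2: A_seq=5000 A_ack=2228 B_seq=2254 B_ack=5000
After event 3: A_seq=5000 A_ack=2228 B_seq=2303 B_ack=5000
After event 4: A_seq=5000 A_ack=2303 B_seq=2303 B_ack=5000
After event 5: A_seq=5000 A_ack=2319 B_seq=2319 B_ack=5000
After event 6: A_seq=5000 A_ack=2472 B_seq=2472 B_ack=5000
After event 7: A_seq=5000 A_ack=2472 B_seq=2472 B_ack=5000

Answer: 5000 2472 2472 5000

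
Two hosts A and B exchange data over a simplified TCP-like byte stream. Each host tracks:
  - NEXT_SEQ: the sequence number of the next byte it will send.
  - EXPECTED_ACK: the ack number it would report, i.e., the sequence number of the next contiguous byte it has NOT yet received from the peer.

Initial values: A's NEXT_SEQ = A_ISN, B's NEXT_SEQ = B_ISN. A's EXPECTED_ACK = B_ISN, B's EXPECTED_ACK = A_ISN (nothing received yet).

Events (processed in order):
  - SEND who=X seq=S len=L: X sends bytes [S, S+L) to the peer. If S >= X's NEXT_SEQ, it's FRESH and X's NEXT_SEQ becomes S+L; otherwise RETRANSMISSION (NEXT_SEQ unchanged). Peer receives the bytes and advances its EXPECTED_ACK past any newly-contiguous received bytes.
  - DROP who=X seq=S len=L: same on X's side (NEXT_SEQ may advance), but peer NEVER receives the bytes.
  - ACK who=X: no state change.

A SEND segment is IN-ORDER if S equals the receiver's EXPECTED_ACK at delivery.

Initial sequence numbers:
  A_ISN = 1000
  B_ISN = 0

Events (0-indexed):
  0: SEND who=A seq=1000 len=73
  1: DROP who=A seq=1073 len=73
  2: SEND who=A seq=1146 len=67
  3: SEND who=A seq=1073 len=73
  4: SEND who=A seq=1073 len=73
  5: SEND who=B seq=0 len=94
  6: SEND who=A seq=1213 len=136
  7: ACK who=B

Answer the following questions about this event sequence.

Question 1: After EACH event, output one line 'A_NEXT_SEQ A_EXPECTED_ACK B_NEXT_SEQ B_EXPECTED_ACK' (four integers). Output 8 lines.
1073 0 0 1073
1146 0 0 1073
1213 0 0 1073
1213 0 0 1213
1213 0 0 1213
1213 94 94 1213
1349 94 94 1349
1349 94 94 1349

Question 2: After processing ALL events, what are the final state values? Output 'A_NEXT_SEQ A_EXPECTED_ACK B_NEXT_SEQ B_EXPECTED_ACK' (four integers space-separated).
Answer: 1349 94 94 1349

Derivation:
After event 0: A_seq=1073 A_ack=0 B_seq=0 B_ack=1073
After event 1: A_seq=1146 A_ack=0 B_seq=0 B_ack=1073
After event 2: A_seq=1213 A_ack=0 B_seq=0 B_ack=1073
After event 3: A_seq=1213 A_ack=0 B_seq=0 B_ack=1213
After event 4: A_seq=1213 A_ack=0 B_seq=0 B_ack=1213
After event 5: A_seq=1213 A_ack=94 B_seq=94 B_ack=1213
After event 6: A_seq=1349 A_ack=94 B_seq=94 B_ack=1349
After event 7: A_seq=1349 A_ack=94 B_seq=94 B_ack=1349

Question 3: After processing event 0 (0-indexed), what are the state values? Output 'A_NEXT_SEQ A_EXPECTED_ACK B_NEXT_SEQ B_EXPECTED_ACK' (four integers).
After event 0: A_seq=1073 A_ack=0 B_seq=0 B_ack=1073

1073 0 0 1073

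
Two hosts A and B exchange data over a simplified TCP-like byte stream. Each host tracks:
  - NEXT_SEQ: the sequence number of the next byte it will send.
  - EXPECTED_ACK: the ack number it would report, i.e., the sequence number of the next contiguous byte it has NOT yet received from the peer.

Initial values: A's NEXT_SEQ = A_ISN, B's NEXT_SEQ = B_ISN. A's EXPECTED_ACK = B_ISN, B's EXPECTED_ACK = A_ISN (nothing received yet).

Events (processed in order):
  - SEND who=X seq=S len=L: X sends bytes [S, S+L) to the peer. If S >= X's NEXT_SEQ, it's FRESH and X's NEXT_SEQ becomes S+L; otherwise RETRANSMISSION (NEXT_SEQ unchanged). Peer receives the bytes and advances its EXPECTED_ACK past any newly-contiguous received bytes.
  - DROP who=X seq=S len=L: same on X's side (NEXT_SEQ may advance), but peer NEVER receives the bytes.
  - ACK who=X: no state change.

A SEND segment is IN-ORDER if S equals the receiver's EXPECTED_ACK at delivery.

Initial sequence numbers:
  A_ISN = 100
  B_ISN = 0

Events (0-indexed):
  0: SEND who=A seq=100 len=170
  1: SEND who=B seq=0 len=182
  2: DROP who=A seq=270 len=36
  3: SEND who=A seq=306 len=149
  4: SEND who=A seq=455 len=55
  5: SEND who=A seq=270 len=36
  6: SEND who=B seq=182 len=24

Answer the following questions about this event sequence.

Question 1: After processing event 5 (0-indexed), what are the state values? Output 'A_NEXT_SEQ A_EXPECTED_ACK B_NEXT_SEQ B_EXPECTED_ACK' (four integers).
After event 0: A_seq=270 A_ack=0 B_seq=0 B_ack=270
After event 1: A_seq=270 A_ack=182 B_seq=182 B_ack=270
After event 2: A_seq=306 A_ack=182 B_seq=182 B_ack=270
After event 3: A_seq=455 A_ack=182 B_seq=182 B_ack=270
After event 4: A_seq=510 A_ack=182 B_seq=182 B_ack=270
After event 5: A_seq=510 A_ack=182 B_seq=182 B_ack=510

510 182 182 510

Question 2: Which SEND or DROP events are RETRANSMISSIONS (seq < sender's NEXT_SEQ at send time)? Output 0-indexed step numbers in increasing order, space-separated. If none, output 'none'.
Step 0: SEND seq=100 -> fresh
Step 1: SEND seq=0 -> fresh
Step 2: DROP seq=270 -> fresh
Step 3: SEND seq=306 -> fresh
Step 4: SEND seq=455 -> fresh
Step 5: SEND seq=270 -> retransmit
Step 6: SEND seq=182 -> fresh

Answer: 5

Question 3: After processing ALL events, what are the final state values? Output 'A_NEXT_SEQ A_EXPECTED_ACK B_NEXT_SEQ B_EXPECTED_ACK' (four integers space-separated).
Answer: 510 206 206 510

Derivation:
After event 0: A_seq=270 A_ack=0 B_seq=0 B_ack=270
After event 1: A_seq=270 A_ack=182 B_seq=182 B_ack=270
After event 2: A_seq=306 A_ack=182 B_seq=182 B_ack=270
After event 3: A_seq=455 A_ack=182 B_seq=182 B_ack=270
After event 4: A_seq=510 A_ack=182 B_seq=182 B_ack=270
After event 5: A_seq=510 A_ack=182 B_seq=182 B_ack=510
After event 6: A_seq=510 A_ack=206 B_seq=206 B_ack=510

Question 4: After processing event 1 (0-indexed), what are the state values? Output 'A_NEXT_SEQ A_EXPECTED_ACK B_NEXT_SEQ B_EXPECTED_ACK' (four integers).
After event 0: A_seq=270 A_ack=0 B_seq=0 B_ack=270
After event 1: A_seq=270 A_ack=182 B_seq=182 B_ack=270

270 182 182 270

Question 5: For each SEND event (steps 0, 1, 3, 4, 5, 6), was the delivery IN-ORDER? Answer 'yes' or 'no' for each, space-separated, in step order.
Answer: yes yes no no yes yes

Derivation:
Step 0: SEND seq=100 -> in-order
Step 1: SEND seq=0 -> in-order
Step 3: SEND seq=306 -> out-of-order
Step 4: SEND seq=455 -> out-of-order
Step 5: SEND seq=270 -> in-order
Step 6: SEND seq=182 -> in-order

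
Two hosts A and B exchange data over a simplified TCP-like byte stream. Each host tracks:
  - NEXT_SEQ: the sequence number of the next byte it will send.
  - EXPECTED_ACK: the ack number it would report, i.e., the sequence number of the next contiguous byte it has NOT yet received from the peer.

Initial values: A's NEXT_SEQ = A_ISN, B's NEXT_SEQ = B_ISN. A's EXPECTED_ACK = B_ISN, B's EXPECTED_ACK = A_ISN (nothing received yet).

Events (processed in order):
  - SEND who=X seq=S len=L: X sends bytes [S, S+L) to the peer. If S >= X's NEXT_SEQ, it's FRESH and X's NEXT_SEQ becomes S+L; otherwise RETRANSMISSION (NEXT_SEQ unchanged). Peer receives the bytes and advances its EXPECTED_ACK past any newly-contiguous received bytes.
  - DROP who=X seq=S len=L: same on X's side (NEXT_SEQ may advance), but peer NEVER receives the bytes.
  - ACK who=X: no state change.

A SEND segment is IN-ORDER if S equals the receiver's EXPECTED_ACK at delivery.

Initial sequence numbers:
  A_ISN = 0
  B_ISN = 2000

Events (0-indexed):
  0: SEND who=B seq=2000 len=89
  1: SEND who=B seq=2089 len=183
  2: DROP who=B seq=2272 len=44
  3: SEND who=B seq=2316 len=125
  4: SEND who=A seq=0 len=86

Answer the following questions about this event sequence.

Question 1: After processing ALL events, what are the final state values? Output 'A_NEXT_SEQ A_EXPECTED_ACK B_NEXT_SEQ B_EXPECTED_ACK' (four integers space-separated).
After event 0: A_seq=0 A_ack=2089 B_seq=2089 B_ack=0
After event 1: A_seq=0 A_ack=2272 B_seq=2272 B_ack=0
After event 2: A_seq=0 A_ack=2272 B_seq=2316 B_ack=0
After event 3: A_seq=0 A_ack=2272 B_seq=2441 B_ack=0
After event 4: A_seq=86 A_ack=2272 B_seq=2441 B_ack=86

Answer: 86 2272 2441 86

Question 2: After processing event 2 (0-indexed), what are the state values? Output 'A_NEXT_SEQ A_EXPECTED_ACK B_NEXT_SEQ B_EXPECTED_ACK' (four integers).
After event 0: A_seq=0 A_ack=2089 B_seq=2089 B_ack=0
After event 1: A_seq=0 A_ack=2272 B_seq=2272 B_ack=0
After event 2: A_seq=0 A_ack=2272 B_seq=2316 B_ack=0

0 2272 2316 0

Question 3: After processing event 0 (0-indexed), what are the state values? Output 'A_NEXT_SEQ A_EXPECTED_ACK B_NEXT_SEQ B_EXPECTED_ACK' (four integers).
After event 0: A_seq=0 A_ack=2089 B_seq=2089 B_ack=0

0 2089 2089 0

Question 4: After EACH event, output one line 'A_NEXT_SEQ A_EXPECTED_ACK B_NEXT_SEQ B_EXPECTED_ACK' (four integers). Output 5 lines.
0 2089 2089 0
0 2272 2272 0
0 2272 2316 0
0 2272 2441 0
86 2272 2441 86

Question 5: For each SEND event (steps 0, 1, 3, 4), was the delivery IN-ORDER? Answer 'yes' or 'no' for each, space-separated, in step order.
Answer: yes yes no yes

Derivation:
Step 0: SEND seq=2000 -> in-order
Step 1: SEND seq=2089 -> in-order
Step 3: SEND seq=2316 -> out-of-order
Step 4: SEND seq=0 -> in-order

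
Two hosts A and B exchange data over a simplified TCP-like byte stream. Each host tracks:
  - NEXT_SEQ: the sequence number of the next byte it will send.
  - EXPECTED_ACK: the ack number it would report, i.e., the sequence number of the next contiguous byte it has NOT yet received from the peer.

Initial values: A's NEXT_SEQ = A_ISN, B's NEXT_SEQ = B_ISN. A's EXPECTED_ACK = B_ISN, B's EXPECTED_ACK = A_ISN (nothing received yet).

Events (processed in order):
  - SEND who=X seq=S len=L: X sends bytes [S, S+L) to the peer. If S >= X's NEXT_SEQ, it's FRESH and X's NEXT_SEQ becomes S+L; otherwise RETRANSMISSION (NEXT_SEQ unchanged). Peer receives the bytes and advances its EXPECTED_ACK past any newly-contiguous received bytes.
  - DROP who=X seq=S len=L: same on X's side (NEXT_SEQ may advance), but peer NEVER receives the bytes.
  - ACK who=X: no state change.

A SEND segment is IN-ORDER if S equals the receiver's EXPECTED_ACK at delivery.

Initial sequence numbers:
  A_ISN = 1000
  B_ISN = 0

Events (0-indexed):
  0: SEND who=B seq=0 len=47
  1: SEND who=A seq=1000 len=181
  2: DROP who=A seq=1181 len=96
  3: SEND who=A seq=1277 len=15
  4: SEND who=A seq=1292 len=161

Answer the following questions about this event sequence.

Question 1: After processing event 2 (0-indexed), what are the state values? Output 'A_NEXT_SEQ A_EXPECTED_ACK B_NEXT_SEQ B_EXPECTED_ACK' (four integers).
After event 0: A_seq=1000 A_ack=47 B_seq=47 B_ack=1000
After event 1: A_seq=1181 A_ack=47 B_seq=47 B_ack=1181
After event 2: A_seq=1277 A_ack=47 B_seq=47 B_ack=1181

1277 47 47 1181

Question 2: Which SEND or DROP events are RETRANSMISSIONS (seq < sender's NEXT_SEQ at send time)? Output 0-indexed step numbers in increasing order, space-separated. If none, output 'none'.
Step 0: SEND seq=0 -> fresh
Step 1: SEND seq=1000 -> fresh
Step 2: DROP seq=1181 -> fresh
Step 3: SEND seq=1277 -> fresh
Step 4: SEND seq=1292 -> fresh

Answer: none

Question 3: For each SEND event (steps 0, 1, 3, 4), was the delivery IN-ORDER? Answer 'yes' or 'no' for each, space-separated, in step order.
Answer: yes yes no no

Derivation:
Step 0: SEND seq=0 -> in-order
Step 1: SEND seq=1000 -> in-order
Step 3: SEND seq=1277 -> out-of-order
Step 4: SEND seq=1292 -> out-of-order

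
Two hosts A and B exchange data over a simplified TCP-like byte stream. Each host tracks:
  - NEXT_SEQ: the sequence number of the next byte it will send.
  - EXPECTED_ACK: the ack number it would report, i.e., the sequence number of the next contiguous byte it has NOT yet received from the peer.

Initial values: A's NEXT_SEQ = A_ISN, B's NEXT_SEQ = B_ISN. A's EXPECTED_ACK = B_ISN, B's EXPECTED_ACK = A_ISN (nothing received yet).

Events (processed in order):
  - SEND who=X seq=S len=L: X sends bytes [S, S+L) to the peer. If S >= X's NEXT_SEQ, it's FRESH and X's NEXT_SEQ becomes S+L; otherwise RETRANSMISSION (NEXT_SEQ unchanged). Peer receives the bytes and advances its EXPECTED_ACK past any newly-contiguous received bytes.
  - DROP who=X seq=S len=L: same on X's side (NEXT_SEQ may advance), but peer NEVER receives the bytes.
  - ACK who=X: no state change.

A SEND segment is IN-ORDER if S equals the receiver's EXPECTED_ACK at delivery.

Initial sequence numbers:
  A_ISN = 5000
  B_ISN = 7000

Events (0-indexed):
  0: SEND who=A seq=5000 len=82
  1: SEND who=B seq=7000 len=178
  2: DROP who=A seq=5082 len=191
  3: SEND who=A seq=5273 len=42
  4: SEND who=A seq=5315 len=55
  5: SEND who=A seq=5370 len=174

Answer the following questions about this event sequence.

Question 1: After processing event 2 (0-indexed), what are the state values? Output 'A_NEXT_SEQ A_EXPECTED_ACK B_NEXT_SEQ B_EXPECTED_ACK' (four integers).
After event 0: A_seq=5082 A_ack=7000 B_seq=7000 B_ack=5082
After event 1: A_seq=5082 A_ack=7178 B_seq=7178 B_ack=5082
After event 2: A_seq=5273 A_ack=7178 B_seq=7178 B_ack=5082

5273 7178 7178 5082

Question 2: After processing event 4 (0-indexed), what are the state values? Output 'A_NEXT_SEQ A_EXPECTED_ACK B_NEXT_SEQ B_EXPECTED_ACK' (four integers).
After event 0: A_seq=5082 A_ack=7000 B_seq=7000 B_ack=5082
After event 1: A_seq=5082 A_ack=7178 B_seq=7178 B_ack=5082
After event 2: A_seq=5273 A_ack=7178 B_seq=7178 B_ack=5082
After event 3: A_seq=5315 A_ack=7178 B_seq=7178 B_ack=5082
After event 4: A_seq=5370 A_ack=7178 B_seq=7178 B_ack=5082

5370 7178 7178 5082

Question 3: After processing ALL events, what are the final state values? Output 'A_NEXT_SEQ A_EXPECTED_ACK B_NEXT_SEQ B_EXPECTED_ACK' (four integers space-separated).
After event 0: A_seq=5082 A_ack=7000 B_seq=7000 B_ack=5082
After event 1: A_seq=5082 A_ack=7178 B_seq=7178 B_ack=5082
After event 2: A_seq=5273 A_ack=7178 B_seq=7178 B_ack=5082
After event 3: A_seq=5315 A_ack=7178 B_seq=7178 B_ack=5082
After event 4: A_seq=5370 A_ack=7178 B_seq=7178 B_ack=5082
After event 5: A_seq=5544 A_ack=7178 B_seq=7178 B_ack=5082

Answer: 5544 7178 7178 5082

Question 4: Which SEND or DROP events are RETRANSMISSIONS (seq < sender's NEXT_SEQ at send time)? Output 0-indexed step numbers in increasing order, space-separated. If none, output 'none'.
Answer: none

Derivation:
Step 0: SEND seq=5000 -> fresh
Step 1: SEND seq=7000 -> fresh
Step 2: DROP seq=5082 -> fresh
Step 3: SEND seq=5273 -> fresh
Step 4: SEND seq=5315 -> fresh
Step 5: SEND seq=5370 -> fresh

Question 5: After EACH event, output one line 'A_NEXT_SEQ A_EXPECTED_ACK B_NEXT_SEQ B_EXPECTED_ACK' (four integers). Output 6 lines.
5082 7000 7000 5082
5082 7178 7178 5082
5273 7178 7178 5082
5315 7178 7178 5082
5370 7178 7178 5082
5544 7178 7178 5082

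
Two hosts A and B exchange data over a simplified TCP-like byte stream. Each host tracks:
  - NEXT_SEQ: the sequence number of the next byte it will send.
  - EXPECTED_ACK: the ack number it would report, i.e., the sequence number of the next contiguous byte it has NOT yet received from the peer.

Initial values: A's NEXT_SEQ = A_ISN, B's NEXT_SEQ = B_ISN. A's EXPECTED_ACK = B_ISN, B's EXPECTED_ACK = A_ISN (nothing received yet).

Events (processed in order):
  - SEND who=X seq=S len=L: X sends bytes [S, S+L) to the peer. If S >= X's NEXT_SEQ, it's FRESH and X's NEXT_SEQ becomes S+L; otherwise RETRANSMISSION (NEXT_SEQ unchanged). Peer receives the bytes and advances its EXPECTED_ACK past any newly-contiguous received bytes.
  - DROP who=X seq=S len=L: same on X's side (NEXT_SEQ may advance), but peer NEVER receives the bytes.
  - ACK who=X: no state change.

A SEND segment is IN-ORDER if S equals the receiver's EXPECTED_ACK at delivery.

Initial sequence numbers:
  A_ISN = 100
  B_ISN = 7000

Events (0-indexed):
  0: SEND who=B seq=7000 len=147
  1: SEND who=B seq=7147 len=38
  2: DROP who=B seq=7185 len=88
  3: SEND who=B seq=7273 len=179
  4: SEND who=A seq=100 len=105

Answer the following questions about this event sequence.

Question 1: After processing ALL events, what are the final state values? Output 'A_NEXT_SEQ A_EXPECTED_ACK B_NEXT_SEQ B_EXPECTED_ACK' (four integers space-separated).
After event 0: A_seq=100 A_ack=7147 B_seq=7147 B_ack=100
After event 1: A_seq=100 A_ack=7185 B_seq=7185 B_ack=100
After event 2: A_seq=100 A_ack=7185 B_seq=7273 B_ack=100
After event 3: A_seq=100 A_ack=7185 B_seq=7452 B_ack=100
After event 4: A_seq=205 A_ack=7185 B_seq=7452 B_ack=205

Answer: 205 7185 7452 205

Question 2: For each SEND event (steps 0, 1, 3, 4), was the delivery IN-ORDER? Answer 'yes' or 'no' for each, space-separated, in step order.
Step 0: SEND seq=7000 -> in-order
Step 1: SEND seq=7147 -> in-order
Step 3: SEND seq=7273 -> out-of-order
Step 4: SEND seq=100 -> in-order

Answer: yes yes no yes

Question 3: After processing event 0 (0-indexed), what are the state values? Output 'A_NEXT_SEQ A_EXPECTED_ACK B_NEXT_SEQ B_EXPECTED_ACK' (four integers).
After event 0: A_seq=100 A_ack=7147 B_seq=7147 B_ack=100

100 7147 7147 100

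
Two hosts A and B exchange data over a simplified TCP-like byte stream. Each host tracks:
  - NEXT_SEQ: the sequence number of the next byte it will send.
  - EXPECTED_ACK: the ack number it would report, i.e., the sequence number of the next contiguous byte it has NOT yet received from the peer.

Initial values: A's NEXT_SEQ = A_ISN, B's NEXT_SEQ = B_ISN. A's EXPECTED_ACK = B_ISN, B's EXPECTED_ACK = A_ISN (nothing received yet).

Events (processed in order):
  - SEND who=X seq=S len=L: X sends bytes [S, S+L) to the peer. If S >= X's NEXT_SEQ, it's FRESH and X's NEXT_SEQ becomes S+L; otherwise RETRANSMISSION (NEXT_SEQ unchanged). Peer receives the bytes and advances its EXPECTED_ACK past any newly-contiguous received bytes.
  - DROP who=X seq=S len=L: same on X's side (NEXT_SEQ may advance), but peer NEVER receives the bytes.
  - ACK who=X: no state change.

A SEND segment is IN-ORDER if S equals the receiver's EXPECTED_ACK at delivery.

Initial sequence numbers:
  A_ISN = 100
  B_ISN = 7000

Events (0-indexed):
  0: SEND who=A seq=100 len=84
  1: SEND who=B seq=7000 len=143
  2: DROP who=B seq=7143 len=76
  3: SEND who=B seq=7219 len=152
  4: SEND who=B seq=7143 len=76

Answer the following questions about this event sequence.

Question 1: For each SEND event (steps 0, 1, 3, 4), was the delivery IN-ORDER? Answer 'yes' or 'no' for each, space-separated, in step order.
Answer: yes yes no yes

Derivation:
Step 0: SEND seq=100 -> in-order
Step 1: SEND seq=7000 -> in-order
Step 3: SEND seq=7219 -> out-of-order
Step 4: SEND seq=7143 -> in-order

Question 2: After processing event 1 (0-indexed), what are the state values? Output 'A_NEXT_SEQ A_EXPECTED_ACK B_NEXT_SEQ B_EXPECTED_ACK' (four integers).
After event 0: A_seq=184 A_ack=7000 B_seq=7000 B_ack=184
After event 1: A_seq=184 A_ack=7143 B_seq=7143 B_ack=184

184 7143 7143 184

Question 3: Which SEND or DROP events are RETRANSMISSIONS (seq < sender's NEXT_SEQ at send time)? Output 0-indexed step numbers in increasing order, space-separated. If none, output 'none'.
Step 0: SEND seq=100 -> fresh
Step 1: SEND seq=7000 -> fresh
Step 2: DROP seq=7143 -> fresh
Step 3: SEND seq=7219 -> fresh
Step 4: SEND seq=7143 -> retransmit

Answer: 4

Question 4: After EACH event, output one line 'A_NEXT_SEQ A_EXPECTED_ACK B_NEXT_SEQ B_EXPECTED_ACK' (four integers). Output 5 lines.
184 7000 7000 184
184 7143 7143 184
184 7143 7219 184
184 7143 7371 184
184 7371 7371 184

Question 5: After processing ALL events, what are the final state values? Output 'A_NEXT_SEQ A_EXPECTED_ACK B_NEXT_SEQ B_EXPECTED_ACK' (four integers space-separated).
After event 0: A_seq=184 A_ack=7000 B_seq=7000 B_ack=184
After event 1: A_seq=184 A_ack=7143 B_seq=7143 B_ack=184
After event 2: A_seq=184 A_ack=7143 B_seq=7219 B_ack=184
After event 3: A_seq=184 A_ack=7143 B_seq=7371 B_ack=184
After event 4: A_seq=184 A_ack=7371 B_seq=7371 B_ack=184

Answer: 184 7371 7371 184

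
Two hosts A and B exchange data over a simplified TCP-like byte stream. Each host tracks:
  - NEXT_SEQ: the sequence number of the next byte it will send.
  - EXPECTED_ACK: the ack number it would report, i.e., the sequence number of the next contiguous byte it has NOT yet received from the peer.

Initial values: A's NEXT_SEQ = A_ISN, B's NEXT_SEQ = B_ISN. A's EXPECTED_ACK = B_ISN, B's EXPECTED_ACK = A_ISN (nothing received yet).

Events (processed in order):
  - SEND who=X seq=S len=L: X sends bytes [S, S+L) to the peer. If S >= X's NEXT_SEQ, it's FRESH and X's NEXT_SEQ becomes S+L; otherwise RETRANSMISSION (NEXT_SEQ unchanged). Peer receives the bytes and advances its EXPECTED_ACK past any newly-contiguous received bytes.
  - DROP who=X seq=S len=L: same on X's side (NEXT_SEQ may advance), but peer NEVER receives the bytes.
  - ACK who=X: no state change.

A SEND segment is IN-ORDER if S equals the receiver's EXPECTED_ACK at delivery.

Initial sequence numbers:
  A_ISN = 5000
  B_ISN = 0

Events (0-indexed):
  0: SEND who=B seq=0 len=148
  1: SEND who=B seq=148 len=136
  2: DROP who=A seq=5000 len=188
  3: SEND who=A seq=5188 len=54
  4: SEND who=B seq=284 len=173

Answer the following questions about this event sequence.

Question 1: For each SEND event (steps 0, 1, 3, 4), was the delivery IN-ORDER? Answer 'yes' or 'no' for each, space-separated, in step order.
Answer: yes yes no yes

Derivation:
Step 0: SEND seq=0 -> in-order
Step 1: SEND seq=148 -> in-order
Step 3: SEND seq=5188 -> out-of-order
Step 4: SEND seq=284 -> in-order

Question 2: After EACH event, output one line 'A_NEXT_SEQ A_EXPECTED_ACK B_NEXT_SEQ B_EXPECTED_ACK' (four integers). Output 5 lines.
5000 148 148 5000
5000 284 284 5000
5188 284 284 5000
5242 284 284 5000
5242 457 457 5000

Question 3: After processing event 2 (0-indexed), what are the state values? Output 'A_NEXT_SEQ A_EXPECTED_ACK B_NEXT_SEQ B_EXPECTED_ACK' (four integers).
After event 0: A_seq=5000 A_ack=148 B_seq=148 B_ack=5000
After event 1: A_seq=5000 A_ack=284 B_seq=284 B_ack=5000
After event 2: A_seq=5188 A_ack=284 B_seq=284 B_ack=5000

5188 284 284 5000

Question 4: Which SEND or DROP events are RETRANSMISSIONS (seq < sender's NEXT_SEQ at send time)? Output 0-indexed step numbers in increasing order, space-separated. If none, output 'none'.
Step 0: SEND seq=0 -> fresh
Step 1: SEND seq=148 -> fresh
Step 2: DROP seq=5000 -> fresh
Step 3: SEND seq=5188 -> fresh
Step 4: SEND seq=284 -> fresh

Answer: none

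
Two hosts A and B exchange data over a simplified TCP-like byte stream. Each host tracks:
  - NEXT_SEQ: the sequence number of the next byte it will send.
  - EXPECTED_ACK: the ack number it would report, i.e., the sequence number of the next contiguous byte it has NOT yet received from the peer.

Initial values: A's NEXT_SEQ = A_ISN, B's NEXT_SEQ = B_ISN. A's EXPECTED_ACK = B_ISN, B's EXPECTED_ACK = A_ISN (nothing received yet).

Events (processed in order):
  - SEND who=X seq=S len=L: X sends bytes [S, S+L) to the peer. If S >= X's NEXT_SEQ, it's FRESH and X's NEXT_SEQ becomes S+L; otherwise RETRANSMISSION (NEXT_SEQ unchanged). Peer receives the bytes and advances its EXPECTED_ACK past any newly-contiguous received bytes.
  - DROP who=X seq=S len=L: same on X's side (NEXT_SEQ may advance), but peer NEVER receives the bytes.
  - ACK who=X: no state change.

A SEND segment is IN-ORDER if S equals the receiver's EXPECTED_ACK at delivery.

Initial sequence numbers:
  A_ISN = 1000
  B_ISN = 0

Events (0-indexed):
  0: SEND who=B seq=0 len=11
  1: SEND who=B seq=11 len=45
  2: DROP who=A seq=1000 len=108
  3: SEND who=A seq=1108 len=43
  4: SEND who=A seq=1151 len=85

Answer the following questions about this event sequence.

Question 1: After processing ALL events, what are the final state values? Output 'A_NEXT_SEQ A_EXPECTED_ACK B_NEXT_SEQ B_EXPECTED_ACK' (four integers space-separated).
After event 0: A_seq=1000 A_ack=11 B_seq=11 B_ack=1000
After event 1: A_seq=1000 A_ack=56 B_seq=56 B_ack=1000
After event 2: A_seq=1108 A_ack=56 B_seq=56 B_ack=1000
After event 3: A_seq=1151 A_ack=56 B_seq=56 B_ack=1000
After event 4: A_seq=1236 A_ack=56 B_seq=56 B_ack=1000

Answer: 1236 56 56 1000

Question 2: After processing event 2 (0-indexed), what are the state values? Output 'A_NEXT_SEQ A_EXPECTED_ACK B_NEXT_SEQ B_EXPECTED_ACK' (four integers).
After event 0: A_seq=1000 A_ack=11 B_seq=11 B_ack=1000
After event 1: A_seq=1000 A_ack=56 B_seq=56 B_ack=1000
After event 2: A_seq=1108 A_ack=56 B_seq=56 B_ack=1000

1108 56 56 1000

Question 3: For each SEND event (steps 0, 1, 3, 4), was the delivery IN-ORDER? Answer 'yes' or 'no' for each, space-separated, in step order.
Answer: yes yes no no

Derivation:
Step 0: SEND seq=0 -> in-order
Step 1: SEND seq=11 -> in-order
Step 3: SEND seq=1108 -> out-of-order
Step 4: SEND seq=1151 -> out-of-order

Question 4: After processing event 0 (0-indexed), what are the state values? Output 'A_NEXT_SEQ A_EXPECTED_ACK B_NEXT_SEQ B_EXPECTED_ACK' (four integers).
After event 0: A_seq=1000 A_ack=11 B_seq=11 B_ack=1000

1000 11 11 1000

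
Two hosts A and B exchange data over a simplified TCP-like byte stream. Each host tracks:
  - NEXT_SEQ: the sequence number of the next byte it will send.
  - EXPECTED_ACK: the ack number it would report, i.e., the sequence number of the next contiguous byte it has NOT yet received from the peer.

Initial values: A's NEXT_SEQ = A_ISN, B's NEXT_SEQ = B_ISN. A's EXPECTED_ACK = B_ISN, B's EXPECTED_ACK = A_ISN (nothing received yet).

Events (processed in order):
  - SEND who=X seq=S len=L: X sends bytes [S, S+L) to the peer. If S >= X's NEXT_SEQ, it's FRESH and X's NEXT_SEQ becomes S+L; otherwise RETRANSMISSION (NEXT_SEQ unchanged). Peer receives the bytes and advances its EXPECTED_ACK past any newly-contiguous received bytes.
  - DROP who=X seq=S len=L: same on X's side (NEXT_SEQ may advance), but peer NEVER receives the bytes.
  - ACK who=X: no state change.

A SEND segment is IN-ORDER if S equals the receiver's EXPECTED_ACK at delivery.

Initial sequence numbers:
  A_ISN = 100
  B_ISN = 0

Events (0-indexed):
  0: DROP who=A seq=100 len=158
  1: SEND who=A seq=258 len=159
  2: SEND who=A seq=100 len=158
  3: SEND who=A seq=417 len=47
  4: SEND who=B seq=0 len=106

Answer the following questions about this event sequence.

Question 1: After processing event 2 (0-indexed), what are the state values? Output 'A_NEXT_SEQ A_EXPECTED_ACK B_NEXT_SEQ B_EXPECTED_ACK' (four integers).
After event 0: A_seq=258 A_ack=0 B_seq=0 B_ack=100
After event 1: A_seq=417 A_ack=0 B_seq=0 B_ack=100
After event 2: A_seq=417 A_ack=0 B_seq=0 B_ack=417

417 0 0 417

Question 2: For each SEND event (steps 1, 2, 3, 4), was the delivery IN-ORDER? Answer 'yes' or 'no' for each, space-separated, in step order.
Step 1: SEND seq=258 -> out-of-order
Step 2: SEND seq=100 -> in-order
Step 3: SEND seq=417 -> in-order
Step 4: SEND seq=0 -> in-order

Answer: no yes yes yes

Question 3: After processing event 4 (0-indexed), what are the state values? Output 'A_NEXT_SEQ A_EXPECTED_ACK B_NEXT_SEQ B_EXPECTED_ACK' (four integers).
After event 0: A_seq=258 A_ack=0 B_seq=0 B_ack=100
After event 1: A_seq=417 A_ack=0 B_seq=0 B_ack=100
After event 2: A_seq=417 A_ack=0 B_seq=0 B_ack=417
After event 3: A_seq=464 A_ack=0 B_seq=0 B_ack=464
After event 4: A_seq=464 A_ack=106 B_seq=106 B_ack=464

464 106 106 464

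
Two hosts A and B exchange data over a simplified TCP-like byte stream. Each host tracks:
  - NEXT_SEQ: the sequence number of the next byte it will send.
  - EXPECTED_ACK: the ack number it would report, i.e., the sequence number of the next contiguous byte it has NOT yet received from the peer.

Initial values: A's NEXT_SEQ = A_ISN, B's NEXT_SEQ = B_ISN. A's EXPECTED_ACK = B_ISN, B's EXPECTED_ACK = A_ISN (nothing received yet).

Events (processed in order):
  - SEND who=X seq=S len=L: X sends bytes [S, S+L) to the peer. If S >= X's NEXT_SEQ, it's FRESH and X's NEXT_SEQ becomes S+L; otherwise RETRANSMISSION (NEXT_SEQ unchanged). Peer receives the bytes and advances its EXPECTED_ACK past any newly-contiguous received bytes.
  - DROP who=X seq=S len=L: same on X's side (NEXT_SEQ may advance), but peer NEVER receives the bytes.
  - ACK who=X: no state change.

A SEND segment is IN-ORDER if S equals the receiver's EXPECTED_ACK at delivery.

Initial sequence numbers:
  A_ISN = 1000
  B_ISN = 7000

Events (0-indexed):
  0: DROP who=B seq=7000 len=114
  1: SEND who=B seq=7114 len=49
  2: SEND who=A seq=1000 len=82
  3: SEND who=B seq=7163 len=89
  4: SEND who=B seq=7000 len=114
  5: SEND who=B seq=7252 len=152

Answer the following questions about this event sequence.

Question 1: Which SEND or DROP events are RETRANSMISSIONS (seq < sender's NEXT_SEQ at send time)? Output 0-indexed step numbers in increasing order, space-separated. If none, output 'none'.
Step 0: DROP seq=7000 -> fresh
Step 1: SEND seq=7114 -> fresh
Step 2: SEND seq=1000 -> fresh
Step 3: SEND seq=7163 -> fresh
Step 4: SEND seq=7000 -> retransmit
Step 5: SEND seq=7252 -> fresh

Answer: 4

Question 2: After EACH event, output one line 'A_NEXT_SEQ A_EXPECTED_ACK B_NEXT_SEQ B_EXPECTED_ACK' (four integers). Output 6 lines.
1000 7000 7114 1000
1000 7000 7163 1000
1082 7000 7163 1082
1082 7000 7252 1082
1082 7252 7252 1082
1082 7404 7404 1082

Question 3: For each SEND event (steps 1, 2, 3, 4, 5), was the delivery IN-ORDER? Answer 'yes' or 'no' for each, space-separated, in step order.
Step 1: SEND seq=7114 -> out-of-order
Step 2: SEND seq=1000 -> in-order
Step 3: SEND seq=7163 -> out-of-order
Step 4: SEND seq=7000 -> in-order
Step 5: SEND seq=7252 -> in-order

Answer: no yes no yes yes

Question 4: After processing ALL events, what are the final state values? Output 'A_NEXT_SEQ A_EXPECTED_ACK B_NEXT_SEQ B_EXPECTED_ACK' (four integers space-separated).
After event 0: A_seq=1000 A_ack=7000 B_seq=7114 B_ack=1000
After event 1: A_seq=1000 A_ack=7000 B_seq=7163 B_ack=1000
After event 2: A_seq=1082 A_ack=7000 B_seq=7163 B_ack=1082
After event 3: A_seq=1082 A_ack=7000 B_seq=7252 B_ack=1082
After event 4: A_seq=1082 A_ack=7252 B_seq=7252 B_ack=1082
After event 5: A_seq=1082 A_ack=7404 B_seq=7404 B_ack=1082

Answer: 1082 7404 7404 1082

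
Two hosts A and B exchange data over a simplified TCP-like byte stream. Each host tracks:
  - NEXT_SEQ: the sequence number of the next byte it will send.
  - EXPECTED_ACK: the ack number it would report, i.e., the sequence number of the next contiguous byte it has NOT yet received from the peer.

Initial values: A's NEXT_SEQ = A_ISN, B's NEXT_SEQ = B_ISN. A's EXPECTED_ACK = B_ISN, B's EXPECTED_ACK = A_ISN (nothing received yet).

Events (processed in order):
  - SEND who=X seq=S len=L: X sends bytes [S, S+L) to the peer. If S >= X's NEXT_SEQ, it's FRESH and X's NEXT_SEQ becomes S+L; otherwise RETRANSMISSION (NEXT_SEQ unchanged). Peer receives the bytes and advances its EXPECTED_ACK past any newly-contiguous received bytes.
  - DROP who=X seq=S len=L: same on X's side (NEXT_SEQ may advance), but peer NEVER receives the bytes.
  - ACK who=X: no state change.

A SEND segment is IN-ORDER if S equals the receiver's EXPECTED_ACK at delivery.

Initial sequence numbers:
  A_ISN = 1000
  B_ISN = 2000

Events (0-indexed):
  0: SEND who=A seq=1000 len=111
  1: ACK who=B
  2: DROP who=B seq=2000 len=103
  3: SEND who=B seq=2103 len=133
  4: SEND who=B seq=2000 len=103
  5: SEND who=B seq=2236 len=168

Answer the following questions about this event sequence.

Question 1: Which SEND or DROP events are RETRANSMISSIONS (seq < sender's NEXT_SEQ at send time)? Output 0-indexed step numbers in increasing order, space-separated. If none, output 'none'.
Answer: 4

Derivation:
Step 0: SEND seq=1000 -> fresh
Step 2: DROP seq=2000 -> fresh
Step 3: SEND seq=2103 -> fresh
Step 4: SEND seq=2000 -> retransmit
Step 5: SEND seq=2236 -> fresh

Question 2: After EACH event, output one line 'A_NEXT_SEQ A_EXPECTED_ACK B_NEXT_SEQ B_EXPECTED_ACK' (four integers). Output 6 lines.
1111 2000 2000 1111
1111 2000 2000 1111
1111 2000 2103 1111
1111 2000 2236 1111
1111 2236 2236 1111
1111 2404 2404 1111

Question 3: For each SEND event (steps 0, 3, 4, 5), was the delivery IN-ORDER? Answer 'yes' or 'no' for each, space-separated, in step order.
Answer: yes no yes yes

Derivation:
Step 0: SEND seq=1000 -> in-order
Step 3: SEND seq=2103 -> out-of-order
Step 4: SEND seq=2000 -> in-order
Step 5: SEND seq=2236 -> in-order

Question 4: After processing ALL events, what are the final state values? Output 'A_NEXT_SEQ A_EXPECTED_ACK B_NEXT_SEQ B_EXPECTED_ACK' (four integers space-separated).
After event 0: A_seq=1111 A_ack=2000 B_seq=2000 B_ack=1111
After event 1: A_seq=1111 A_ack=2000 B_seq=2000 B_ack=1111
After event 2: A_seq=1111 A_ack=2000 B_seq=2103 B_ack=1111
After event 3: A_seq=1111 A_ack=2000 B_seq=2236 B_ack=1111
After event 4: A_seq=1111 A_ack=2236 B_seq=2236 B_ack=1111
After event 5: A_seq=1111 A_ack=2404 B_seq=2404 B_ack=1111

Answer: 1111 2404 2404 1111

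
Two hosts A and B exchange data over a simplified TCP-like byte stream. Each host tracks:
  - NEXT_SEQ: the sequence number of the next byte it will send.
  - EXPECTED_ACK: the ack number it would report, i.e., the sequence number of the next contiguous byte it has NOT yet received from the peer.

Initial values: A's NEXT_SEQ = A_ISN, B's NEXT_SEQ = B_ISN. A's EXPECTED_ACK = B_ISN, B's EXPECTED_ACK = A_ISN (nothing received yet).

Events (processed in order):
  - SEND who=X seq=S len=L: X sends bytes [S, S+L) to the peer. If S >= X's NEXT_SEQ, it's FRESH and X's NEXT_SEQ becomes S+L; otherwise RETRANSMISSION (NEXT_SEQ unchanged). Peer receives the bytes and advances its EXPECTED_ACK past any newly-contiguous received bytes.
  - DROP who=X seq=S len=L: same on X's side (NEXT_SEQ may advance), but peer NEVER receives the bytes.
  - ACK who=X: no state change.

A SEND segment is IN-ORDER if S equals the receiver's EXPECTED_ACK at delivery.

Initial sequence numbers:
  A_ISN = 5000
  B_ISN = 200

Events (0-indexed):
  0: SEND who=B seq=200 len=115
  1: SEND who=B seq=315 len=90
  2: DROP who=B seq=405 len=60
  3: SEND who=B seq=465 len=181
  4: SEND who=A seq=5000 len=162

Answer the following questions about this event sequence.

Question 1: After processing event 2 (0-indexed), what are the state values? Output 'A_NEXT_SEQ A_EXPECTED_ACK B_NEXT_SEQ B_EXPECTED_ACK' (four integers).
After event 0: A_seq=5000 A_ack=315 B_seq=315 B_ack=5000
After event 1: A_seq=5000 A_ack=405 B_seq=405 B_ack=5000
After event 2: A_seq=5000 A_ack=405 B_seq=465 B_ack=5000

5000 405 465 5000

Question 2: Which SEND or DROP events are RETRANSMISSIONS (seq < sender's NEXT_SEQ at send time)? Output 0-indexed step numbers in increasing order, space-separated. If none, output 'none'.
Answer: none

Derivation:
Step 0: SEND seq=200 -> fresh
Step 1: SEND seq=315 -> fresh
Step 2: DROP seq=405 -> fresh
Step 3: SEND seq=465 -> fresh
Step 4: SEND seq=5000 -> fresh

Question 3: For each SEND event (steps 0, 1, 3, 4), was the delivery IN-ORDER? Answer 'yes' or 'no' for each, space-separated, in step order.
Step 0: SEND seq=200 -> in-order
Step 1: SEND seq=315 -> in-order
Step 3: SEND seq=465 -> out-of-order
Step 4: SEND seq=5000 -> in-order

Answer: yes yes no yes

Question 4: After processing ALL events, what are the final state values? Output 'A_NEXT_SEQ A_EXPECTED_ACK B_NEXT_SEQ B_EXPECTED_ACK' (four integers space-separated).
After event 0: A_seq=5000 A_ack=315 B_seq=315 B_ack=5000
After event 1: A_seq=5000 A_ack=405 B_seq=405 B_ack=5000
After event 2: A_seq=5000 A_ack=405 B_seq=465 B_ack=5000
After event 3: A_seq=5000 A_ack=405 B_seq=646 B_ack=5000
After event 4: A_seq=5162 A_ack=405 B_seq=646 B_ack=5162

Answer: 5162 405 646 5162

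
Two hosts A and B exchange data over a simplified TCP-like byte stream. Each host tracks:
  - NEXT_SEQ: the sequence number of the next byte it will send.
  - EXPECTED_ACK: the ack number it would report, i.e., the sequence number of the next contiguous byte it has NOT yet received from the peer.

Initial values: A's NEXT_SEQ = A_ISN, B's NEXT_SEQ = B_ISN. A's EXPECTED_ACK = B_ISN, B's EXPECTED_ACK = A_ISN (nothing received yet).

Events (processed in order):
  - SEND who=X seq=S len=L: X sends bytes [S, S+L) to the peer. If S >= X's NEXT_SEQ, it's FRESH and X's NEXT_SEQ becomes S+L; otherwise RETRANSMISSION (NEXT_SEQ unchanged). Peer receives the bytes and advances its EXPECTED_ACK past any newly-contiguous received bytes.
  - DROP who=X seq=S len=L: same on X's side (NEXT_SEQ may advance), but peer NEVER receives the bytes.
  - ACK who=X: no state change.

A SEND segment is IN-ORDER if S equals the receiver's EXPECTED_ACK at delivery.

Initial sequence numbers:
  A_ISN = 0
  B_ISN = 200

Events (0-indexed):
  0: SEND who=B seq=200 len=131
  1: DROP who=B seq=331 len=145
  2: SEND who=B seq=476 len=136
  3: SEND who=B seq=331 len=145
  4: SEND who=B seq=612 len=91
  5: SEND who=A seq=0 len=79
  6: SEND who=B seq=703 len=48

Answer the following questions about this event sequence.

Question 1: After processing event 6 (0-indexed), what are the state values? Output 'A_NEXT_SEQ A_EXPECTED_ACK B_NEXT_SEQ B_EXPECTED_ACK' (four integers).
After event 0: A_seq=0 A_ack=331 B_seq=331 B_ack=0
After event 1: A_seq=0 A_ack=331 B_seq=476 B_ack=0
After event 2: A_seq=0 A_ack=331 B_seq=612 B_ack=0
After event 3: A_seq=0 A_ack=612 B_seq=612 B_ack=0
After event 4: A_seq=0 A_ack=703 B_seq=703 B_ack=0
After event 5: A_seq=79 A_ack=703 B_seq=703 B_ack=79
After event 6: A_seq=79 A_ack=751 B_seq=751 B_ack=79

79 751 751 79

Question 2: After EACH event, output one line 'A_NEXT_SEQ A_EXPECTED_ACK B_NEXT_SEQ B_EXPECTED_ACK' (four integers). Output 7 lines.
0 331 331 0
0 331 476 0
0 331 612 0
0 612 612 0
0 703 703 0
79 703 703 79
79 751 751 79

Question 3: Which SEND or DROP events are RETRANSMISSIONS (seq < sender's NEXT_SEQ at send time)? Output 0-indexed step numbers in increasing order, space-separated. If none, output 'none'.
Answer: 3

Derivation:
Step 0: SEND seq=200 -> fresh
Step 1: DROP seq=331 -> fresh
Step 2: SEND seq=476 -> fresh
Step 3: SEND seq=331 -> retransmit
Step 4: SEND seq=612 -> fresh
Step 5: SEND seq=0 -> fresh
Step 6: SEND seq=703 -> fresh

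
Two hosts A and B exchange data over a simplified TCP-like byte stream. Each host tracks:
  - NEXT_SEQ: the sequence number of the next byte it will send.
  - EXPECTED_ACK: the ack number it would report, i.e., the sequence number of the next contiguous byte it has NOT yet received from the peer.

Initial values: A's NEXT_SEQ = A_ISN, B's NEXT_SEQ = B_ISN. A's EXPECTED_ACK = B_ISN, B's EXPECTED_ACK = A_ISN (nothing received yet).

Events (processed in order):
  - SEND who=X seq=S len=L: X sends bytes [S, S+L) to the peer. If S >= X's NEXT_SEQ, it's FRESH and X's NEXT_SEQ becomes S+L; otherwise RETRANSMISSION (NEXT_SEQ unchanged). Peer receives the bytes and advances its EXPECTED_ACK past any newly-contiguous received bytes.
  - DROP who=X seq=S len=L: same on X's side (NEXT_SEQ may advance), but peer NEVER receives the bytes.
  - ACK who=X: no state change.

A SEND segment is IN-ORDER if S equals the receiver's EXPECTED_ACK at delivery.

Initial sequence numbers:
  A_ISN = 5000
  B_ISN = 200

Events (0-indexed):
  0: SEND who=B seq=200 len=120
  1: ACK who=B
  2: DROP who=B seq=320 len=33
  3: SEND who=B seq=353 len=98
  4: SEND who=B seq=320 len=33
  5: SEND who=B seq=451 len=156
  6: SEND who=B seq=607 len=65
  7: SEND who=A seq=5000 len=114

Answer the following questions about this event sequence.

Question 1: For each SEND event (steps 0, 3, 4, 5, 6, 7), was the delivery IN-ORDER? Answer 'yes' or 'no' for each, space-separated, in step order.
Step 0: SEND seq=200 -> in-order
Step 3: SEND seq=353 -> out-of-order
Step 4: SEND seq=320 -> in-order
Step 5: SEND seq=451 -> in-order
Step 6: SEND seq=607 -> in-order
Step 7: SEND seq=5000 -> in-order

Answer: yes no yes yes yes yes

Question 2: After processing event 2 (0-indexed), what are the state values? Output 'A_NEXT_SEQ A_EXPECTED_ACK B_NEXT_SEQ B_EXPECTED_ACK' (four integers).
After event 0: A_seq=5000 A_ack=320 B_seq=320 B_ack=5000
After event 1: A_seq=5000 A_ack=320 B_seq=320 B_ack=5000
After event 2: A_seq=5000 A_ack=320 B_seq=353 B_ack=5000

5000 320 353 5000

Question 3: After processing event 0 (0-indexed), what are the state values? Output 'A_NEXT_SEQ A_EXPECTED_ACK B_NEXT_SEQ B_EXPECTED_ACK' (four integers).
After event 0: A_seq=5000 A_ack=320 B_seq=320 B_ack=5000

5000 320 320 5000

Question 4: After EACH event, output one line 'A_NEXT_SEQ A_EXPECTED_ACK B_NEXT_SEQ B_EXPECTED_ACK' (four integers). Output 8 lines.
5000 320 320 5000
5000 320 320 5000
5000 320 353 5000
5000 320 451 5000
5000 451 451 5000
5000 607 607 5000
5000 672 672 5000
5114 672 672 5114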